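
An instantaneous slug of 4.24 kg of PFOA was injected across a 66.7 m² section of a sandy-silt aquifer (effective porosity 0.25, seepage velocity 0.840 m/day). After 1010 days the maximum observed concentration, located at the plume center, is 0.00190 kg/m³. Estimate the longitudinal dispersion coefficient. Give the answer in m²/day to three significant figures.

At the plume center C_max = M/(n_e·A·√(4πDt)), so D = M²/(4πt·(n_e·A·C_max)²).
n_e·A·C_max = 0.25 × 66.7 × 0.00190 = 0.03168 kg/m.
D = 4.24²/(4π × 1010 × 0.03168²) = 1.41 m²/day.

1.41 m²/day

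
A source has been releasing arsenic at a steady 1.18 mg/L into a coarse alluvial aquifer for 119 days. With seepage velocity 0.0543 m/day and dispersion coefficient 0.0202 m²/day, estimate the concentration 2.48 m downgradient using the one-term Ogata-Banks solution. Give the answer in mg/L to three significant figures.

For a continuous step input, C/C₀ ≈ ½·erfc((x−vt)/(2√(Dt))).
vt = 0.0543 × 119 = 6.4617 m and 2√(Dt) = 2√(0.0202 × 119) = 3.101 m.
Argument (x−vt)/(2√(Dt)) = (2.48 − 6.4617)/3.101 = -1.284; ½·erfc(-1.284) = 0.9653.
C = 1.18 × 0.9653 = 1.14 mg/L.

1.14 mg/L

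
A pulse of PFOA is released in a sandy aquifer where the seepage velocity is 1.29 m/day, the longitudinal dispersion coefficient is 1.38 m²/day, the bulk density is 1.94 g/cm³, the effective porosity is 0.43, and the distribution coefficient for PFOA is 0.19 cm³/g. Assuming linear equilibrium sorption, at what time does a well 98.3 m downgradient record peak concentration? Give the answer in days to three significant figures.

140 days

Retardation factor R = 1 + ρ_b·K_d/n = 1 + 1.94 × 0.19/0.43 = 1.857.
Sorption retards both mechanisms: v_R = v/R = 0.6947 m/day, D_R = D/R = 0.7431 m²/day.
Peak time from v_R²t² + 2D_R t − x² = 0: t = (√(D_R² + v_R²x²) − D_R)/v_R².
√(D_R² + v_R²x²) = √(0.7431² + 0.6947² × 98.3²) = 68.29; v_R² = 0.4826.
t = (68.29 − 0.7431)/0.4826 = 140 days.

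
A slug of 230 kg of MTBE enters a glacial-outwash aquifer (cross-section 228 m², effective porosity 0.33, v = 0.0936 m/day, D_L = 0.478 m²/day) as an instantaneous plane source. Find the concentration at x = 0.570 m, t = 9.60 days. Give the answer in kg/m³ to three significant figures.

0.400 kg/m³

For an instantaneous plane source, C(x,t) = M/(n_e·A·√(4πDt)) · exp(−(x−vt)²/(4Dt)), with n_e·A the pore (flow) area.
Plume center vt = 0.0936 × 9.60 = 0.89856 m, so the well at 0.570 m is 0.32856 m upgradient of the peak.
√(4πDt) = 7.594 m, giving peak height M/(n_e·A·√(4πDt)) = 230/(0.33 × 228 × 7.594) = 0.4025 kg/m³.
(x−vt)²/(4Dt) = (-0.32856)²/(4 × 0.478 × 9.60) = 0.005881; exp(−0.005881) = 0.9941.
C = 0.4025 × 0.9941 = 0.400 kg/m³.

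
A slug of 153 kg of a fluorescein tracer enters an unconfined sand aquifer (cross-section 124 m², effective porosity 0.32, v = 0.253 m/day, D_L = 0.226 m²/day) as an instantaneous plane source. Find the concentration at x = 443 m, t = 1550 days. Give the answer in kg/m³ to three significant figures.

0.00918 kg/m³

For an instantaneous plane source, C(x,t) = M/(n_e·A·√(4πDt)) · exp(−(x−vt)²/(4Dt)), with n_e·A the pore (flow) area.
Plume center vt = 0.253 × 1550 = 392.15 m, so the well at 443 m is 50.85 m downgradient of the peak.
√(4πDt) = 66.35 m, giving peak height M/(n_e·A·√(4πDt)) = 153/(0.32 × 124 × 66.35) = 0.05811 kg/m³.
(x−vt)²/(4Dt) = (50.85)²/(4 × 0.226 × 1550) = 1.845; exp(−1.845) = 0.1580.
C = 0.05811 × 0.1580 = 0.00918 kg/m³.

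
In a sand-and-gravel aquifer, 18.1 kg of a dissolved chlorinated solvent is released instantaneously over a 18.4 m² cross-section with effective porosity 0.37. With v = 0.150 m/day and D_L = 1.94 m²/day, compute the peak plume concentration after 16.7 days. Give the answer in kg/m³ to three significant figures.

The peak of an instantaneous 1D plume sits at x = vt; there the Gaussian factor is 1 and C_max = M/(n_e·A·√(4πDt)), where n_e·A is the pore area the mass is dissolved in.
√(4πDt) = √(4π × 1.94 × 16.7) = 20.18 m, so C_max = 18.1/(0.37 × 18.4 × 20.18) = 0.132 kg/m³.

0.132 kg/m³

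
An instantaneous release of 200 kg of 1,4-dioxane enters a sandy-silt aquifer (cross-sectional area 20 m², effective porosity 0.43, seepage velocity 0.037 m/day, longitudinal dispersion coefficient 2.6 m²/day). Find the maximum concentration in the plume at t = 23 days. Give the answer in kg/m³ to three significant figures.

The peak of an instantaneous 1D plume sits at x = vt; there the Gaussian factor is 1 and C_max = M/(n_e·A·√(4πDt)), where n_e·A is the pore area the mass is dissolved in.
√(4πDt) = √(4π × 2.6 × 23) = 27.41 m, so C_max = 200/(0.43 × 20 × 27.41) = 0.848 kg/m³.

0.848 kg/m³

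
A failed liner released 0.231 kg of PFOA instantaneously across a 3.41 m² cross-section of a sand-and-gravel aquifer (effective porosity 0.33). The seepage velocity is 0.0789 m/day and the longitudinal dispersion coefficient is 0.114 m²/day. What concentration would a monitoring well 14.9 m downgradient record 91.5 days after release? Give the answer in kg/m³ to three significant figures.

0.00436 kg/m³

For an instantaneous plane source, C(x,t) = M/(n_e·A·√(4πDt)) · exp(−(x−vt)²/(4Dt)), with n_e·A the pore (flow) area.
Plume center vt = 0.0789 × 91.5 = 7.21935 m, so the well at 14.9 m is 7.68065 m downgradient of the peak.
√(4πDt) = 11.45 m, giving peak height M/(n_e·A·√(4πDt)) = 0.231/(0.33 × 3.41 × 11.45) = 0.01793 kg/m³.
(x−vt)²/(4Dt) = (7.68065)²/(4 × 0.114 × 91.5) = 1.414; exp(−1.414) = 0.2432.
C = 0.01793 × 0.2432 = 0.00436 kg/m³.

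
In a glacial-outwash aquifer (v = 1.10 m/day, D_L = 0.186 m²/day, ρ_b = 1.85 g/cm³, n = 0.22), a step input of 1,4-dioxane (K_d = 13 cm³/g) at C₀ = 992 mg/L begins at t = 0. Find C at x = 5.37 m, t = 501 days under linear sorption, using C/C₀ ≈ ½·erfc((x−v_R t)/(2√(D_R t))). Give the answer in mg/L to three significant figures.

384 mg/L

Retardation factor R = 1 + ρ_b·K_d/n = 1 + 1.85 × 13/0.22 = 110.3.
Sorption retards both mechanisms: v_R = v/R = 0.009973 m/day, D_R = D/R = 0.001686 m²/day.
v_R·t = 0.009973 × 501 = 4.996473 m; 2√(D_R t) = 1.838 m; argument = (5.37 − 4.996473)/1.838 = 0.2032.
C = C₀ × ½·erfc(0.2032) = 992 × 0.3869 = 384 mg/L.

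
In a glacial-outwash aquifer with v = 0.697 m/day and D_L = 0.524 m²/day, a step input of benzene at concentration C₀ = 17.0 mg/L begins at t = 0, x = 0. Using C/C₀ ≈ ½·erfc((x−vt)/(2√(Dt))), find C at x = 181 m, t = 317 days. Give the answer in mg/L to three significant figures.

For a continuous step input, C/C₀ ≈ ½·erfc((x−vt)/(2√(Dt))).
vt = 0.697 × 317 = 220.949 m and 2√(Dt) = 2√(0.524 × 317) = 25.78 m.
Argument (x−vt)/(2√(Dt)) = (181 − 220.949)/25.78 = -1.550; ½·erfc(-1.550) = 0.9858.
C = 17.0 × 0.9858 = 16.8 mg/L.

16.8 mg/L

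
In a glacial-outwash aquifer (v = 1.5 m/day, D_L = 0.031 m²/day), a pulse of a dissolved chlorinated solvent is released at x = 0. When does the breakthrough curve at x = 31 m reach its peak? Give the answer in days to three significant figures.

For the 1D instantaneous-source solution, setting ∂C/∂t = 0 at fixed x gives v²t² + 2Dt − x² = 0, so t = (√(D² + v²x²) − D)/v².
√(D² + v²x²) = √(0.031² + 1.5² × 31²) = 46.50; v² = 2.25.
t = (46.50 − 0.031)/2.25 = 20.7 days (vs. the pure-advection estimate x/v = 20.7 d).

20.7 days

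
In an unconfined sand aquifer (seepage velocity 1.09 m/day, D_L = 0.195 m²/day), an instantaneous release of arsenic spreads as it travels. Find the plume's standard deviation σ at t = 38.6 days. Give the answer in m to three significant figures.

Dispersive spreading gives a Gaussian with σ² = 2Dt; advection only shifts the center.
σ = √(2 × 0.195 × 38.6) = 3.88 m.

3.88 m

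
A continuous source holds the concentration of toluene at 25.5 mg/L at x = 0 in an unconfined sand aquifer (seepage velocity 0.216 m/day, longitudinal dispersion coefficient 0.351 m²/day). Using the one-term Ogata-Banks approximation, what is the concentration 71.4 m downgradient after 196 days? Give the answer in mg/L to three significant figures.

For a continuous step input, C/C₀ ≈ ½·erfc((x−vt)/(2√(Dt))).
vt = 0.216 × 196 = 42.336 m and 2√(Dt) = 2√(0.351 × 196) = 16.59 m.
Argument (x−vt)/(2√(Dt)) = (71.4 − 42.336)/16.59 = 1.752; ½·erfc(1.752) = 0.006612.
C = 25.5 × 0.006612 = 0.169 mg/L.

0.169 mg/L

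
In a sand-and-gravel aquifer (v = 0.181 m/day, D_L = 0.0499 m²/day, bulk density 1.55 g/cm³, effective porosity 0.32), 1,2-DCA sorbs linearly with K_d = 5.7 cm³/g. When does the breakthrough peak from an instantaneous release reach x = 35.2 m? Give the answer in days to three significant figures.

5520 days

Retardation factor R = 1 + ρ_b·K_d/n = 1 + 1.55 × 5.7/0.32 = 28.61.
Sorption retards both mechanisms: v_R = v/R = 0.006326 m/day, D_R = D/R = 0.001744 m²/day.
Peak time from v_R²t² + 2D_R t − x² = 0: t = (√(D_R² + v_R²x²) − D_R)/v_R².
√(D_R² + v_R²x²) = √(0.001744² + 0.006326² × 35.2²) = 0.2227; v_R² = 4.002e-05.
t = (0.2227 − 0.001744)/4.002e-05 = 5520 days.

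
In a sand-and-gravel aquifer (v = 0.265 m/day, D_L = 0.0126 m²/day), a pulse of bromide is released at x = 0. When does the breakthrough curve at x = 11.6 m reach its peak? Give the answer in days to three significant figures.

For the 1D instantaneous-source solution, setting ∂C/∂t = 0 at fixed x gives v²t² + 2Dt − x² = 0, so t = (√(D² + v²x²) − D)/v².
√(D² + v²x²) = √(0.0126² + 0.265² × 11.6²) = 3.074; v² = 0.070225.
t = (3.074 − 0.0126)/0.070225 = 43.6 days (vs. the pure-advection estimate x/v = 43.8 d).

43.6 days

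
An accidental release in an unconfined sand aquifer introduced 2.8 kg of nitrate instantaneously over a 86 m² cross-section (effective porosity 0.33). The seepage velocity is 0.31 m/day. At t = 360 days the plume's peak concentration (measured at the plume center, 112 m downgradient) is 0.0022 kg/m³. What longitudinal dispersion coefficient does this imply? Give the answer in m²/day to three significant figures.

At the plume center C_max = M/(n_e·A·√(4πDt)), so D = M²/(4πt·(n_e·A·C_max)²).
n_e·A·C_max = 0.33 × 86 × 0.0022 = 0.06244 kg/m.
D = 2.8²/(4π × 360 × 0.06244²) = 0.445 m²/day.

0.445 m²/day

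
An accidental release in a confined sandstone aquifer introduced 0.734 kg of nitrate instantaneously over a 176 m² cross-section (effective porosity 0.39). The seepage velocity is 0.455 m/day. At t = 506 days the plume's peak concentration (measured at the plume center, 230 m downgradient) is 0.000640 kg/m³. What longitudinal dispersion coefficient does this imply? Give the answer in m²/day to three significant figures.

At the plume center C_max = M/(n_e·A·√(4πDt)), so D = M²/(4πt·(n_e·A·C_max)²).
n_e·A·C_max = 0.39 × 176 × 0.000640 = 0.04393 kg/m.
D = 0.734²/(4π × 506 × 0.04393²) = 0.0439 m²/day.

0.0439 m²/day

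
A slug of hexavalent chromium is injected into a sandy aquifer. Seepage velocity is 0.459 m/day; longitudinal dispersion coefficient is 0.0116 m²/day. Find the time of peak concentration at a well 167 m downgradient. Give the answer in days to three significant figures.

364 days

For the 1D instantaneous-source solution, setting ∂C/∂t = 0 at fixed x gives v²t² + 2Dt − x² = 0, so t = (√(D² + v²x²) − D)/v².
√(D² + v²x²) = √(0.0116² + 0.459² × 167²) = 76.65; v² = 0.210681.
t = (76.65 − 0.0116)/0.210681 = 364 days (vs. the pure-advection estimate x/v = 364 d).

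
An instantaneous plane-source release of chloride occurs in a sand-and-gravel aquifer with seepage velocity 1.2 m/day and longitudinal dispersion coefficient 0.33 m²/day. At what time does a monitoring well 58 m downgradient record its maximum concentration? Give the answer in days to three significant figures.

48.1 days

For the 1D instantaneous-source solution, setting ∂C/∂t = 0 at fixed x gives v²t² + 2Dt − x² = 0, so t = (√(D² + v²x²) − D)/v².
√(D² + v²x²) = √(0.33² + 1.2² × 58²) = 69.60; v² = 1.44.
t = (69.60 − 0.33)/1.44 = 48.1 days (vs. the pure-advection estimate x/v = 48.3 d).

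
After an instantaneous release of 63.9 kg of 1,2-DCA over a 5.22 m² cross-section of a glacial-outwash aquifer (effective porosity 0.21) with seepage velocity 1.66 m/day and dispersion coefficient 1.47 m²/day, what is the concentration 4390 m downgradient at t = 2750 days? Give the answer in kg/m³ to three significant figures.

For an instantaneous plane source, C(x,t) = M/(n_e·A·√(4πDt)) · exp(−(x−vt)²/(4Dt)), with n_e·A the pore (flow) area.
Plume center vt = 1.66 × 2750 = 4565 m, so the well at 4390 m is 175 m upgradient of the peak.
√(4πDt) = 225.4 m, giving peak height M/(n_e·A·√(4πDt)) = 63.9/(0.21 × 5.22 × 225.4) = 0.2586 kg/m³.
(x−vt)²/(4Dt) = (-175)²/(4 × 1.47 × 2750) = 1.894; exp(−1.894) = 0.1505.
C = 0.2586 × 0.1505 = 0.0389 kg/m³.

0.0389 kg/m³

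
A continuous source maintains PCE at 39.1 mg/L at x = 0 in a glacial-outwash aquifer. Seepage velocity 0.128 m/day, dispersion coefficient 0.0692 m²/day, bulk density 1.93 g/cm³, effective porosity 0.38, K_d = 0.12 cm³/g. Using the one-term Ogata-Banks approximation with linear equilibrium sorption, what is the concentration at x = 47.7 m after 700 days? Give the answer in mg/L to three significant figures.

33.2 mg/L

Retardation factor R = 1 + ρ_b·K_d/n = 1 + 1.93 × 0.12/0.38 = 1.609.
Sorption retards both mechanisms: v_R = v/R = 0.07955 m/day, D_R = D/R = 0.04301 m²/day.
v_R·t = 0.07955 × 700 = 55.685 m; 2√(D_R t) = 10.97 m; argument = (47.7 − 55.685)/10.97 = -0.7279.
C = C₀ × ½·erfc(-0.7279) = 39.1 × 0.8484 = 33.2 mg/L.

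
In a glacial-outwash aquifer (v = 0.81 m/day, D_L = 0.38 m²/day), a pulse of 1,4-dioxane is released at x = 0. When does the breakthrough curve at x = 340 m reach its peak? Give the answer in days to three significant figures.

For the 1D instantaneous-source solution, setting ∂C/∂t = 0 at fixed x gives v²t² + 2Dt − x² = 0, so t = (√(D² + v²x²) − D)/v².
√(D² + v²x²) = √(0.38² + 0.81² × 340²) = 275.4; v² = 0.6561.
t = (275.4 − 0.38)/0.6561 = 419 days (vs. the pure-advection estimate x/v = 420 d).

419 days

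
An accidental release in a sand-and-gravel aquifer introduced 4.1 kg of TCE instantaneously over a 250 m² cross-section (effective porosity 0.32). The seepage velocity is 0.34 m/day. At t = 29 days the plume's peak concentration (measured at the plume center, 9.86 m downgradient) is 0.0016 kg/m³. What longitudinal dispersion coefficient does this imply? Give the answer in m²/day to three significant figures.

At the plume center C_max = M/(n_e·A·√(4πDt)), so D = M²/(4πt·(n_e·A·C_max)²).
n_e·A·C_max = 0.32 × 250 × 0.0016 = 0.1280 kg/m.
D = 4.1²/(4π × 29 × 0.1280²) = 2.82 m²/day.

2.82 m²/day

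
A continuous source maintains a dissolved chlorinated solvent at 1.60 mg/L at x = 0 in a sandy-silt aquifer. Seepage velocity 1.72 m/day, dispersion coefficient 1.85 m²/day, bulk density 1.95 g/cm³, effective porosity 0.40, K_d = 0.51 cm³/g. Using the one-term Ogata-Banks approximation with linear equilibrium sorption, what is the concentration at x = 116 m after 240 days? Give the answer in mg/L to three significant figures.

0.896 mg/L

Retardation factor R = 1 + ρ_b·K_d/n = 1 + 1.95 × 0.51/0.40 = 3.486.
Sorption retards both mechanisms: v_R = v/R = 0.4934 m/day, D_R = D/R = 0.5307 m²/day.
v_R·t = 0.4934 × 240 = 118.416 m; 2√(D_R t) = 22.57 m; argument = (116 − 118.416)/22.57 = -0.1070.
C = C₀ × ½·erfc(-0.1070) = 1.60 × 0.5601 = 0.896 mg/L.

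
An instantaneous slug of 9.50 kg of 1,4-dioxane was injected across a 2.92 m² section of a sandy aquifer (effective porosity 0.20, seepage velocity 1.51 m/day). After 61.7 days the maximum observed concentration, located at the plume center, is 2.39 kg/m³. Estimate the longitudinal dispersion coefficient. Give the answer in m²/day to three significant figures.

At the plume center C_max = M/(n_e·A·√(4πDt)), so D = M²/(4πt·(n_e·A·C_max)²).
n_e·A·C_max = 0.20 × 2.92 × 2.39 = 1.396 kg/m.
D = 9.50²/(4π × 61.7 × 1.396²) = 0.0597 m²/day.

0.0597 m²/day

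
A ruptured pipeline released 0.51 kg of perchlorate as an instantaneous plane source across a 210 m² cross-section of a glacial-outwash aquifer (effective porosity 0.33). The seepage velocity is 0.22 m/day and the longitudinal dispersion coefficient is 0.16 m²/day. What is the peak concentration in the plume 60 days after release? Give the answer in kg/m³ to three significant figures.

The peak of an instantaneous 1D plume sits at x = vt; there the Gaussian factor is 1 and C_max = M/(n_e·A·√(4πDt)), where n_e·A is the pore area the mass is dissolved in.
√(4πDt) = √(4π × 0.16 × 60) = 10.98 m, so C_max = 0.51/(0.33 × 210 × 10.98) = 0.000670 kg/m³.

0.000670 kg/m³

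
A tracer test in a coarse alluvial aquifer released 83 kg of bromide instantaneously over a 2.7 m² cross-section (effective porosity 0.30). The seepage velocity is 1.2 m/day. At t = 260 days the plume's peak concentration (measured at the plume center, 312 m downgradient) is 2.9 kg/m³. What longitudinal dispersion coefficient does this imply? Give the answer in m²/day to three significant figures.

At the plume center C_max = M/(n_e·A·√(4πDt)), so D = M²/(4πt·(n_e·A·C_max)²).
n_e·A·C_max = 0.30 × 2.7 × 2.9 = 2.349 kg/m.
D = 83²/(4π × 260 × 2.349²) = 0.382 m²/day.

0.382 m²/day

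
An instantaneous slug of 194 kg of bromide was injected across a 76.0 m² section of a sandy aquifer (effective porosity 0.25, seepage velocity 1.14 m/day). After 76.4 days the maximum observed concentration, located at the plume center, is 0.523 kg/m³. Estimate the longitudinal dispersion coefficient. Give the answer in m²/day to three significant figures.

At the plume center C_max = M/(n_e·A·√(4πDt)), so D = M²/(4πt·(n_e·A·C_max)²).
n_e·A·C_max = 0.25 × 76.0 × 0.523 = 9.937 kg/m.
D = 194²/(4π × 76.4 × 9.937²) = 0.397 m²/day.

0.397 m²/day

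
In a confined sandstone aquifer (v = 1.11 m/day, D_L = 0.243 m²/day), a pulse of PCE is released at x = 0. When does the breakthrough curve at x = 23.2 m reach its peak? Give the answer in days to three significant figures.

For the 1D instantaneous-source solution, setting ∂C/∂t = 0 at fixed x gives v²t² + 2Dt − x² = 0, so t = (√(D² + v²x²) − D)/v².
√(D² + v²x²) = √(0.243² + 1.11² × 23.2²) = 25.75; v² = 1.2321.
t = (25.75 − 0.243)/1.2321 = 20.7 days (vs. the pure-advection estimate x/v = 20.9 d).

20.7 days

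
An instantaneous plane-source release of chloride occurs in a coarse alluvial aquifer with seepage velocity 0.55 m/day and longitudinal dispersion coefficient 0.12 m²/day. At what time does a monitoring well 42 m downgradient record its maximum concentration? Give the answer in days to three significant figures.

76.0 days

For the 1D instantaneous-source solution, setting ∂C/∂t = 0 at fixed x gives v²t² + 2Dt − x² = 0, so t = (√(D² + v²x²) − D)/v².
√(D² + v²x²) = √(0.12² + 0.55² × 42²) = 23.10; v² = 0.3025.
t = (23.10 − 0.12)/0.3025 = 76.0 days (vs. the pure-advection estimate x/v = 76.4 d).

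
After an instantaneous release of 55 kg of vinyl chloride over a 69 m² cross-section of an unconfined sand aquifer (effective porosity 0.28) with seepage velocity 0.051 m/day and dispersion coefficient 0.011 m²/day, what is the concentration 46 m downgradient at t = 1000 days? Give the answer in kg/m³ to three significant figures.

0.137 kg/m³

For an instantaneous plane source, C(x,t) = M/(n_e·A·√(4πDt)) · exp(−(x−vt)²/(4Dt)), with n_e·A the pore (flow) area.
Plume center vt = 0.051 × 1000 = 51 m, so the well at 46 m is 5 m upgradient of the peak.
√(4πDt) = 11.76 m, giving peak height M/(n_e·A·√(4πDt)) = 55/(0.28 × 69 × 11.76) = 0.2421 kg/m³.
(x−vt)²/(4Dt) = (-5)²/(4 × 0.011 × 1000) = 0.5682; exp(−0.5682) = 0.5665.
C = 0.2421 × 0.5665 = 0.137 kg/m³.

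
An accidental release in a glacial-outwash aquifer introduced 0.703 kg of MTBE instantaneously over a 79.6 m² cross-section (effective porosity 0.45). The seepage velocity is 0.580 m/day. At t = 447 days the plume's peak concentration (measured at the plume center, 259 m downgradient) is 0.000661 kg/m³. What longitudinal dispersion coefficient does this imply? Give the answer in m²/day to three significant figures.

0.157 m²/day

At the plume center C_max = M/(n_e·A·√(4πDt)), so D = M²/(4πt·(n_e·A·C_max)²).
n_e·A·C_max = 0.45 × 79.6 × 0.000661 = 0.02368 kg/m.
D = 0.703²/(4π × 447 × 0.02368²) = 0.157 m²/day.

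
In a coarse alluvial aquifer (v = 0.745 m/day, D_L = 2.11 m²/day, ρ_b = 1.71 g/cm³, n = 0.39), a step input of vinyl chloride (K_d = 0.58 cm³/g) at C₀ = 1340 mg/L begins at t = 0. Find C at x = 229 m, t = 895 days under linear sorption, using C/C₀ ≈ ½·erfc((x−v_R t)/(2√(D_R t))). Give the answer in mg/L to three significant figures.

142 mg/L

Retardation factor R = 1 + ρ_b·K_d/n = 1 + 1.71 × 0.58/0.39 = 3.543.
Sorption retards both mechanisms: v_R = v/R = 0.2103 m/day, D_R = D/R = 0.5955 m²/day.
v_R·t = 0.2103 × 895 = 188.2185 m; 2√(D_R t) = 46.17 m; argument = (229 − 188.2185)/46.17 = 0.8833.
C = C₀ × ½·erfc(0.8833) = 1340 × 0.1058 = 142 mg/L.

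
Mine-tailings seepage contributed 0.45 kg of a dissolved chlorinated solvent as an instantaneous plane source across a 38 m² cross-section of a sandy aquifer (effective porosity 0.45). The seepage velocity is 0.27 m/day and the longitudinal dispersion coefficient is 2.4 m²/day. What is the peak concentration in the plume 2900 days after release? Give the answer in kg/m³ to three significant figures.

8.90e-05 kg/m³

The peak of an instantaneous 1D plume sits at x = vt; there the Gaussian factor is 1 and C_max = M/(n_e·A·√(4πDt)), where n_e·A is the pore area the mass is dissolved in.
√(4πDt) = √(4π × 2.4 × 2900) = 295.7 m, so C_max = 0.45/(0.45 × 38 × 295.7) = 8.90e-05 kg/m³.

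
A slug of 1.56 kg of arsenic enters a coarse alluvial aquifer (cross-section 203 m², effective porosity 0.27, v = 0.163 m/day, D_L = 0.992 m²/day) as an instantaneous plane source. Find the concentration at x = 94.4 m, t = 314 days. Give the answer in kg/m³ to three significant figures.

For an instantaneous plane source, C(x,t) = M/(n_e·A·√(4πDt)) · exp(−(x−vt)²/(4Dt)), with n_e·A the pore (flow) area.
Plume center vt = 0.163 × 314 = 51.182 m, so the well at 94.4 m is 43.218 m downgradient of the peak.
√(4πDt) = 62.56 m, giving peak height M/(n_e·A·√(4πDt)) = 1.56/(0.27 × 203 × 62.56) = 0.0004550 kg/m³.
(x−vt)²/(4Dt) = (43.218)²/(4 × 0.992 × 314) = 1.499; exp(−1.499) = 0.2234.
C = 0.0004550 × 0.2234 = 0.000102 kg/m³.

0.000102 kg/m³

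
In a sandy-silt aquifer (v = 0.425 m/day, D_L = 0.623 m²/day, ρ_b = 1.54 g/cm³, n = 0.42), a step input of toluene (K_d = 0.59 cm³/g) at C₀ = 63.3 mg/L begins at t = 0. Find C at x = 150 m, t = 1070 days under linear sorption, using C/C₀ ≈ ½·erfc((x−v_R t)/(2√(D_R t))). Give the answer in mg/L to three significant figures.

24.1 mg/L

Retardation factor R = 1 + ρ_b·K_d/n = 1 + 1.54 × 0.59/0.42 = 3.163.
Sorption retards both mechanisms: v_R = v/R = 0.1344 m/day, D_R = D/R = 0.1970 m²/day.
v_R·t = 0.1344 × 1070 = 143.808 m; 2√(D_R t) = 29.04 m; argument = (150 − 143.808)/29.04 = 0.2132.
C = C₀ × ½·erfc(0.2132) = 63.3 × 0.3815 = 24.1 mg/L.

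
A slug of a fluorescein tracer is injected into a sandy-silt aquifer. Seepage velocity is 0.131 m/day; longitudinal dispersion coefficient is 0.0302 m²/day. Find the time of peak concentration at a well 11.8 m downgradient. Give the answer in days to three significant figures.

For the 1D instantaneous-source solution, setting ∂C/∂t = 0 at fixed x gives v²t² + 2Dt − x² = 0, so t = (√(D² + v²x²) − D)/v².
√(D² + v²x²) = √(0.0302² + 0.131² × 11.8²) = 1.546; v² = 0.017161.
t = (1.546 − 0.0302)/0.017161 = 88.3 days (vs. the pure-advection estimate x/v = 90.1 d).

88.3 days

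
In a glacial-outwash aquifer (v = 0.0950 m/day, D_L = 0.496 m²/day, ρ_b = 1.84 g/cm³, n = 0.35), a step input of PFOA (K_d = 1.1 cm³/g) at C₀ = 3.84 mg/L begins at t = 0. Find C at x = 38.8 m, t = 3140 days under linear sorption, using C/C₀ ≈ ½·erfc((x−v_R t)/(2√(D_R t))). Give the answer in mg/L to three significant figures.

Retardation factor R = 1 + ρ_b·K_d/n = 1 + 1.84 × 1.1/0.35 = 6.783.
Sorption retards both mechanisms: v_R = v/R = 0.01401 m/day, D_R = D/R = 0.07312 m²/day.
v_R·t = 0.01401 × 3140 = 43.9914 m; 2√(D_R t) = 30.30 m; argument = (38.8 − 43.9914)/30.30 = -0.1713.
C = C₀ × ½·erfc(-0.1713) = 3.84 × 0.5957 = 2.29 mg/L.

2.29 mg/L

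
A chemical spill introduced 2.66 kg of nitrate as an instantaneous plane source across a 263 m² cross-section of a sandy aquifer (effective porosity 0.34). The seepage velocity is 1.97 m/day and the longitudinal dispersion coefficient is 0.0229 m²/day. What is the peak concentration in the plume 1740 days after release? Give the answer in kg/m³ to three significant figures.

0.00133 kg/m³

The peak of an instantaneous 1D plume sits at x = vt; there the Gaussian factor is 1 and C_max = M/(n_e·A·√(4πDt)), where n_e·A is the pore area the mass is dissolved in.
√(4πDt) = √(4π × 0.0229 × 1740) = 22.38 m, so C_max = 2.66/(0.34 × 263 × 22.38) = 0.00133 kg/m³.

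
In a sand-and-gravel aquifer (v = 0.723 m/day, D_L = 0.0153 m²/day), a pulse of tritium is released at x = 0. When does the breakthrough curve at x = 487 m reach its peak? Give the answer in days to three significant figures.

674 days

For the 1D instantaneous-source solution, setting ∂C/∂t = 0 at fixed x gives v²t² + 2Dt − x² = 0, so t = (√(D² + v²x²) − D)/v².
√(D² + v²x²) = √(0.0153² + 0.723² × 487²) = 352.1; v² = 0.522729.
t = (352.1 − 0.0153)/0.522729 = 674 days (vs. the pure-advection estimate x/v = 674 d).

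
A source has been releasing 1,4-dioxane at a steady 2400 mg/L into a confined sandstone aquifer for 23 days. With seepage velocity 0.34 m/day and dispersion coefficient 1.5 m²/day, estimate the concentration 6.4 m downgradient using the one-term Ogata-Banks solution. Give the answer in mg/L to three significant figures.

1360 mg/L

For a continuous step input, C/C₀ ≈ ½·erfc((x−vt)/(2√(Dt))).
vt = 0.34 × 23 = 7.82 m and 2√(Dt) = 2√(1.5 × 23) = 11.75 m.
Argument (x−vt)/(2√(Dt)) = (6.4 − 7.82)/11.75 = -0.1209; ½·erfc(-0.1209) = 0.5679.
C = 2400 × 0.5679 = 1360 mg/L.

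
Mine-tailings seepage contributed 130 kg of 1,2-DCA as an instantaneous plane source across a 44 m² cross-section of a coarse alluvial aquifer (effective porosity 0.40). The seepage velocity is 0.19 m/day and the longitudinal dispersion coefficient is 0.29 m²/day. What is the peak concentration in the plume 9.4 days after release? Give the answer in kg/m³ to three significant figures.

1.26 kg/m³

The peak of an instantaneous 1D plume sits at x = vt; there the Gaussian factor is 1 and C_max = M/(n_e·A·√(4πDt)), where n_e·A is the pore area the mass is dissolved in.
√(4πDt) = √(4π × 0.29 × 9.4) = 5.853 m, so C_max = 130/(0.40 × 44 × 5.853) = 1.26 kg/m³.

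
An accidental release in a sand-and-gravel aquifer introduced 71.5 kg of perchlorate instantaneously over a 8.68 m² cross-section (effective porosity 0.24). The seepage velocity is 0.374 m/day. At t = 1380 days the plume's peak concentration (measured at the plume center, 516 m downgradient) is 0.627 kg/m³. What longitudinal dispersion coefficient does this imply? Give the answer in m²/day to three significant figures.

0.173 m²/day

At the plume center C_max = M/(n_e·A·√(4πDt)), so D = M²/(4πt·(n_e·A·C_max)²).
n_e·A·C_max = 0.24 × 8.68 × 0.627 = 1.306 kg/m.
D = 71.5²/(4π × 1380 × 1.306²) = 0.173 m²/day.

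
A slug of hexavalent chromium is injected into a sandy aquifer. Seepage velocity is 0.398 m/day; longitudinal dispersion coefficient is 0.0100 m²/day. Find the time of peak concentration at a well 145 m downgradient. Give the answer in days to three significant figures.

364 days

For the 1D instantaneous-source solution, setting ∂C/∂t = 0 at fixed x gives v²t² + 2Dt − x² = 0, so t = (√(D² + v²x²) − D)/v².
√(D² + v²x²) = √(0.0100² + 0.398² × 145²) = 57.71; v² = 0.158404.
t = (57.71 − 0.0100)/0.158404 = 364 days (vs. the pure-advection estimate x/v = 364 d).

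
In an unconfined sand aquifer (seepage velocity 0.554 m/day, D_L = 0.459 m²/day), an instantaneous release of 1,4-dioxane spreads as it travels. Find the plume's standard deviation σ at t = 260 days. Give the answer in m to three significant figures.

Dispersive spreading gives a Gaussian with σ² = 2Dt; advection only shifts the center.
σ = √(2 × 0.459 × 260) = 15.4 m.

15.4 m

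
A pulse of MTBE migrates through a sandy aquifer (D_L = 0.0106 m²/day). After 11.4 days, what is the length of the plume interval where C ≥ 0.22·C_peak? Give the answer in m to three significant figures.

The plume is Gaussian with σ = √(2Dt) = √(2 × 0.0106 × 11.4) = 0.4916 m.
C/C_peak = exp(−Δx²/(2σ²)) = 0.22 ⇒ Δx = σ·√(−2 ln 0.22) = 0.4916 × 1.740 = 0.8554 m.
Width = 2Δx = 1.71 m.

1.71 m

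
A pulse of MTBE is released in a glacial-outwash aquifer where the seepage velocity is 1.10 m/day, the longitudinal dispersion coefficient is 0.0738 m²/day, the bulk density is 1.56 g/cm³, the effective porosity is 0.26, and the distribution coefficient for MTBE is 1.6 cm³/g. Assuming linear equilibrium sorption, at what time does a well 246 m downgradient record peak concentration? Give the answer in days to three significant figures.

2370 days

Retardation factor R = 1 + ρ_b·K_d/n = 1 + 1.56 × 1.6/0.26 = 10.60.
Sorption retards both mechanisms: v_R = v/R = 0.1038 m/day, D_R = D/R = 0.006962 m²/day.
Peak time from v_R²t² + 2D_R t − x² = 0: t = (√(D_R² + v_R²x²) − D_R)/v_R².
√(D_R² + v_R²x²) = √(0.006962² + 0.1038² × 246²) = 25.53; v_R² = 0.01077.
t = (25.53 − 0.006962)/0.01077 = 2370 days.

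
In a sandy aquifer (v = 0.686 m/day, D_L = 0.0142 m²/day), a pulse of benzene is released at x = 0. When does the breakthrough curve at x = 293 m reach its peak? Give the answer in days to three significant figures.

427 days

For the 1D instantaneous-source solution, setting ∂C/∂t = 0 at fixed x gives v²t² + 2Dt − x² = 0, so t = (√(D² + v²x²) − D)/v².
√(D² + v²x²) = √(0.0142² + 0.686² × 293²) = 201.0; v² = 0.470596.
t = (201.0 − 0.0142)/0.470596 = 427 days (vs. the pure-advection estimate x/v = 427 d).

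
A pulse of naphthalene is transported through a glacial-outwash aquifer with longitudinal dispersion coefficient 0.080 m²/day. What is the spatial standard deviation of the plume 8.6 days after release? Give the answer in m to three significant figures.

Dispersive spreading gives a Gaussian with σ² = 2Dt; advection only shifts the center.
σ = √(2 × 0.080 × 8.6) = 1.17 m.

1.17 m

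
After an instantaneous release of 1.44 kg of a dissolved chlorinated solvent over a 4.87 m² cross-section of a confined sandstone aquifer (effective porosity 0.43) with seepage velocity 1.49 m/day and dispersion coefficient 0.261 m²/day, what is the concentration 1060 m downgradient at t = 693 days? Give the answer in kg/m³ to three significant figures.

For an instantaneous plane source, C(x,t) = M/(n_e·A·√(4πDt)) · exp(−(x−vt)²/(4Dt)), with n_e·A the pore (flow) area.
Plume center vt = 1.49 × 693 = 1032.57 m, so the well at 1060 m is 27.43 m downgradient of the peak.
√(4πDt) = 47.68 m, giving peak height M/(n_e·A·√(4πDt)) = 1.44/(0.43 × 4.87 × 47.68) = 0.01442 kg/m³.
(x−vt)²/(4Dt) = (27.43)²/(4 × 0.261 × 693) = 1.040; exp(−1.040) = 0.3535.
C = 0.01442 × 0.3535 = 0.00510 kg/m³.

0.00510 kg/m³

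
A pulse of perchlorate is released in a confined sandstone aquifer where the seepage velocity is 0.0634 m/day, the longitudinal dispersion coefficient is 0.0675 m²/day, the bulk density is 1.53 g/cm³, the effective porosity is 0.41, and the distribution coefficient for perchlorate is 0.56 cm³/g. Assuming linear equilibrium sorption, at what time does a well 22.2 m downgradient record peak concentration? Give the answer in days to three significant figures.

Retardation factor R = 1 + ρ_b·K_d/n = 1 + 1.53 × 0.56/0.41 = 3.090.
Sorption retards both mechanisms: v_R = v/R = 0.02052 m/day, D_R = D/R = 0.02184 m²/day.
Peak time from v_R²t² + 2D_R t − x² = 0: t = (√(D_R² + v_R²x²) − D_R)/v_R².
√(D_R² + v_R²x²) = √(0.02184² + 0.02052² × 22.2²) = 0.4561; v_R² = 0.0004211.
t = (0.4561 − 0.02184)/0.0004211 = 1030 days.

1030 days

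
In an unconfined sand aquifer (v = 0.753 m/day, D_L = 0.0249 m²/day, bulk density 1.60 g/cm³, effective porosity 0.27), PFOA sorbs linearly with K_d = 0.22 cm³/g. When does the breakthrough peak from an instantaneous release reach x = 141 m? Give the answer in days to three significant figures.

431 days

Retardation factor R = 1 + ρ_b·K_d/n = 1 + 1.60 × 0.22/0.27 = 2.304.
Sorption retards both mechanisms: v_R = v/R = 0.3268 m/day, D_R = D/R = 0.01081 m²/day.
Peak time from v_R²t² + 2D_R t − x² = 0: t = (√(D_R² + v_R²x²) − D_R)/v_R².
√(D_R² + v_R²x²) = √(0.01081² + 0.3268² × 141²) = 46.08; v_R² = 0.1068.
t = (46.08 − 0.01081)/0.1068 = 431 days.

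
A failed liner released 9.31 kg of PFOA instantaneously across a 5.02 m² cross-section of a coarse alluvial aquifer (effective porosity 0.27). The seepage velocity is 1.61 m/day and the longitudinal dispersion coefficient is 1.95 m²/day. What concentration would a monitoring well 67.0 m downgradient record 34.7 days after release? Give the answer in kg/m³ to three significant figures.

For an instantaneous plane source, C(x,t) = M/(n_e·A·√(4πDt)) · exp(−(x−vt)²/(4Dt)), with n_e·A the pore (flow) area.
Plume center vt = 1.61 × 34.7 = 55.867 m, so the well at 67.0 m is 11.133 m downgradient of the peak.
√(4πDt) = 29.16 m, giving peak height M/(n_e·A·√(4πDt)) = 9.31/(0.27 × 5.02 × 29.16) = 0.2356 kg/m³.
(x−vt)²/(4Dt) = (11.133)²/(4 × 1.95 × 34.7) = 0.4579; exp(−0.4579) = 0.6326.
C = 0.2356 × 0.6326 = 0.149 kg/m³.

0.149 kg/m³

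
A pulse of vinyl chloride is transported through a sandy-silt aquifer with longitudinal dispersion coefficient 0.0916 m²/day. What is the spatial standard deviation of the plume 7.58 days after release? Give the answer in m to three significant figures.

1.18 m

Dispersive spreading gives a Gaussian with σ² = 2Dt; advection only shifts the center.
σ = √(2 × 0.0916 × 7.58) = 1.18 m.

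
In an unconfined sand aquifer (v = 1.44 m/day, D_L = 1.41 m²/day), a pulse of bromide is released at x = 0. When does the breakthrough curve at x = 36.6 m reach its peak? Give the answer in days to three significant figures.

For the 1D instantaneous-source solution, setting ∂C/∂t = 0 at fixed x gives v²t² + 2Dt − x² = 0, so t = (√(D² + v²x²) − D)/v².
√(D² + v²x²) = √(1.41² + 1.44² × 36.6²) = 52.72; v² = 2.0736.
t = (52.72 − 1.41)/2.0736 = 24.7 days (vs. the pure-advection estimate x/v = 25.4 d).

24.7 days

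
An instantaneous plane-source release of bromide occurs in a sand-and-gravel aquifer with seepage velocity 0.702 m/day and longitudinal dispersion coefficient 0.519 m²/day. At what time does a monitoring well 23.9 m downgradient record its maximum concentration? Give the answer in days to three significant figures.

For the 1D instantaneous-source solution, setting ∂C/∂t = 0 at fixed x gives v²t² + 2Dt − x² = 0, so t = (√(D² + v²x²) − D)/v².
√(D² + v²x²) = √(0.519² + 0.702² × 23.9²) = 16.79; v² = 0.492804.
t = (16.79 − 0.519)/0.492804 = 33.0 days (vs. the pure-advection estimate x/v = 34.0 d).

33.0 days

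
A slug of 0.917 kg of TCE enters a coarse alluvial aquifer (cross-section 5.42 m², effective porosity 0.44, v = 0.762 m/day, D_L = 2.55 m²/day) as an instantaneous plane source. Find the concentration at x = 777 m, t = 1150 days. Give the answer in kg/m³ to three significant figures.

0.000864 kg/m³

For an instantaneous plane source, C(x,t) = M/(n_e·A·√(4πDt)) · exp(−(x−vt)²/(4Dt)), with n_e·A the pore (flow) area.
Plume center vt = 0.762 × 1150 = 876.3 m, so the well at 777 m is 99.3 m upgradient of the peak.
√(4πDt) = 192.0 m, giving peak height M/(n_e·A·√(4πDt)) = 0.917/(0.44 × 5.42 × 192.0) = 0.002003 kg/m³.
(x−vt)²/(4Dt) = (-99.3)²/(4 × 2.55 × 1150) = 0.8406; exp(−0.8406) = 0.4315.
C = 0.002003 × 0.4315 = 0.000864 kg/m³.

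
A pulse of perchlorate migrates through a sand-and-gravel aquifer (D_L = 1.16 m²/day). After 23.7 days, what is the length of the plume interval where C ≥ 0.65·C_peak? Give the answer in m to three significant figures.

13.8 m

The plume is Gaussian with σ = √(2Dt) = √(2 × 1.16 × 23.7) = 7.415 m.
C/C_peak = exp(−Δx²/(2σ²)) = 0.65 ⇒ Δx = σ·√(−2 ln 0.65) = 7.415 × 0.9282 = 6.883 m.
Width = 2Δx = 13.8 m.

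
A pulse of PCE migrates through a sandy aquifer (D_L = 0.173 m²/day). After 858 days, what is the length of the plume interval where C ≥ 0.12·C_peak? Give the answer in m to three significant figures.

The plume is Gaussian with σ = √(2Dt) = √(2 × 0.173 × 858) = 17.23 m.
C/C_peak = exp(−Δx²/(2σ²)) = 0.12 ⇒ Δx = σ·√(−2 ln 0.12) = 17.23 × 2.059 = 35.48 m.
Width = 2Δx = 71.0 m.

71.0 m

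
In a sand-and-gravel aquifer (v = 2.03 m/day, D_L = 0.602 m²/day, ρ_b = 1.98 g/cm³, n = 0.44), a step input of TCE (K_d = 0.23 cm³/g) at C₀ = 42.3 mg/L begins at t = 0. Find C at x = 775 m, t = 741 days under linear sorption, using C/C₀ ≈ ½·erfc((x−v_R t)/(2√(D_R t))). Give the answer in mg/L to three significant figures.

Retardation factor R = 1 + ρ_b·K_d/n = 1 + 1.98 × 0.23/0.44 = 2.035.
Sorption retards both mechanisms: v_R = v/R = 0.9975 m/day, D_R = D/R = 0.2958 m²/day.
v_R·t = 0.9975 × 741 = 739.1475 m; 2√(D_R t) = 29.61 m; argument = (775 − 739.1475)/29.61 = 1.211.
C = C₀ × ½·erfc(1.211) = 42.3 × 0.04339 = 1.84 mg/L.

1.84 mg/L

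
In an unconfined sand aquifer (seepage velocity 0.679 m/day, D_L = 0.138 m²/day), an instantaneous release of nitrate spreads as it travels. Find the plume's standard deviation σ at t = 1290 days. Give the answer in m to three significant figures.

Dispersive spreading gives a Gaussian with σ² = 2Dt; advection only shifts the center.
σ = √(2 × 0.138 × 1290) = 18.9 m.

18.9 m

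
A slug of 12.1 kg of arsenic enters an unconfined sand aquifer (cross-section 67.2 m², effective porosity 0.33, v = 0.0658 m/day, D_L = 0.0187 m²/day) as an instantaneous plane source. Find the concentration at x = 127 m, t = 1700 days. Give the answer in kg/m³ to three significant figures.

For an instantaneous plane source, C(x,t) = M/(n_e·A·√(4πDt)) · exp(−(x−vt)²/(4Dt)), with n_e·A the pore (flow) area.
Plume center vt = 0.0658 × 1700 = 111.86 m, so the well at 127 m is 15.14 m downgradient of the peak.
√(4πDt) = 19.99 m, giving peak height M/(n_e·A·√(4πDt)) = 12.1/(0.33 × 67.2 × 19.99) = 0.02730 kg/m³.
(x−vt)²/(4Dt) = (15.14)²/(4 × 0.0187 × 1700) = 1.803; exp(−1.803) = 0.1648.
C = 0.02730 × 0.1648 = 0.00450 kg/m³.

0.00450 kg/m³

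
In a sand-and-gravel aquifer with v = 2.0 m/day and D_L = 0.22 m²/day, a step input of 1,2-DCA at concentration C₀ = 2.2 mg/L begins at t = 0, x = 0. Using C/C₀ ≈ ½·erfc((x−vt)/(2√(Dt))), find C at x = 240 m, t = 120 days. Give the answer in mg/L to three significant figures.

For a continuous step input, C/C₀ ≈ ½·erfc((x−vt)/(2√(Dt))).
vt = 2.0 × 120 = 240 m and 2√(Dt) = 2√(0.22 × 120) = 10.28 m.
Argument (x−vt)/(2√(Dt)) = (240 − 240)/10.28 = 0; ½·erfc(0) = 0.5000.
C = 2.2 × 0.5000 = 1.10 mg/L.

1.10 mg/L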